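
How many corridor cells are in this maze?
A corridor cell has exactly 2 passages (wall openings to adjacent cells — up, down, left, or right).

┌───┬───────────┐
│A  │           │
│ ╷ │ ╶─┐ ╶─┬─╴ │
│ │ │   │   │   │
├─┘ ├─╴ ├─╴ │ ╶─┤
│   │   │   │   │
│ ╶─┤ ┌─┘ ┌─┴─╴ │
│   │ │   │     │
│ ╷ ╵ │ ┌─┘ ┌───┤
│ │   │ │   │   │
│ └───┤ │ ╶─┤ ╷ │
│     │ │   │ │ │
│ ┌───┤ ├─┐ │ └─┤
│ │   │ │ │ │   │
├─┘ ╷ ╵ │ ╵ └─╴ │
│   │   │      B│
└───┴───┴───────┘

Counting cells with exactly 2 passages:
Total corridor cells: 54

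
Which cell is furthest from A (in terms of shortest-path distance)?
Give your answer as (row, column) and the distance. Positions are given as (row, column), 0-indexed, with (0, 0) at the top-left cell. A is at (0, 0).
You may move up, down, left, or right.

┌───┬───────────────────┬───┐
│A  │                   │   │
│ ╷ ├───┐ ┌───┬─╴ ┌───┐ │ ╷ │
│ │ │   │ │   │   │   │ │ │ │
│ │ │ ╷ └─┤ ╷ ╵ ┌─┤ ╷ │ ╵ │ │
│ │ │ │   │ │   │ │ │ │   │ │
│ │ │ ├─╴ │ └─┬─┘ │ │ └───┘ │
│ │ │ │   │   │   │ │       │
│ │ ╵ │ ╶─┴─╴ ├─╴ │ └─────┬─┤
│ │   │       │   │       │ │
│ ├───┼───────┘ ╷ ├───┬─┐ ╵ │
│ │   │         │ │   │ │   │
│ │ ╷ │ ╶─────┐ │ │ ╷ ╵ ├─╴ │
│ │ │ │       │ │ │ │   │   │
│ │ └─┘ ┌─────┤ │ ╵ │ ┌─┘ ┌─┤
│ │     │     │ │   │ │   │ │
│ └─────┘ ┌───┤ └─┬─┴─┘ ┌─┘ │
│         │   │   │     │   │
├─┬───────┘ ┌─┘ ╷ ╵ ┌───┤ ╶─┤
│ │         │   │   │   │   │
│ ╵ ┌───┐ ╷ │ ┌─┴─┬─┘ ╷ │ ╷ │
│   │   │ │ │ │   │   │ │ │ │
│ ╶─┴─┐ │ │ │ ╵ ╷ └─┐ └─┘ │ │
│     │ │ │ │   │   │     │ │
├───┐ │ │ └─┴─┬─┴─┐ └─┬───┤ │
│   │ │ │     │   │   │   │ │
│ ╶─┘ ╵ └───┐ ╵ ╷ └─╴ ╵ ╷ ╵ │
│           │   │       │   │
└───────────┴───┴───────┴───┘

Computing BFS distances from A to all cells:
Furthest cell: (10, 2)
Distance: 104 steps

Path from A to the furthest cell:

┌───┬───────────────────┬───┐
│A ↓│            ↱ → → ↓│↱ ↓│
│ ╷ ├───┐ ┌───┬─╴ ┌───┐ │ ╷ │
│ │↓│↱ ↓│ │↱ ↓│↱ ↑│↓ ↰│↓│↑│↓│
│ │ │ ╷ └─┤ ╷ ╵ ┌─┤ ╷ │ ╵ │ │
│ │↓│↑│↳ ↓│↑│↳ ↑│ │↓│↑│↳ ↑│↓│
│ │ │ ├─╴ │ └─┬─┘ │ │ └───┘ │
│ │↓│↑│↓ ↲│↑ ↰│   │↓│↑ ← ← ↲│
│ │ ╵ │ ╶─┴─╴ ├─╴ │ └─────┬─┤
│ │↳ ↑│↳ → → ↑│   │↳ → → ↓│ │
│ ├───┼───────┘ ╷ ├───┬─┐ ╵ │
│ │   │         │ │   │ │↳ ↓│
│ │ ╷ │ ╶─────┐ │ │ ╷ ╵ ├─╴ │
│ │ │ │       │ │ │ │   │↓ ↲│
│ │ └─┘ ┌─────┤ │ ╵ │ ┌─┘ ┌─┤
│ │     │     │ │   │ │↓ ↲│ │
│ └─────┘ ┌───┤ └─┬─┴─┘ ┌─┘ │
│         │   │↓ ↰│↓ ← ↲│   │
├─┬───────┘ ┌─┘ ╷ ╵ ┌───┤ ╶─┤
│ │↓ ← ← ↰  │↓ ↲│↑ ↲│   │   │
│ ╵ ┌───┐ ╷ │ ┌─┴─┬─┘ ╷ │ ╷ │
│↓ ↲│B ↰│↑│ │↓│↱ ↓│   │ │ │ │
│ ╶─┴─┐ │ │ │ ╵ ╷ └─┐ └─┘ │ │
│↳ → ↓│↑│↑│ │↳ ↑│↳ ↓│     │ │
├───┐ │ │ └─┴─┬─┴─┐ └─┬───┤ │
│   │↓│↑│↑ ← ↰│↓ ↰│↳ ↓│   │ │
│ ╶─┘ ╵ └───┐ ╵ ╷ └─╴ ╵ ╷ ╵ │
│    ↳ ↑    │↑ ↲│↑ ← ↲  │   │
└───────────┴───┴───────┴───┘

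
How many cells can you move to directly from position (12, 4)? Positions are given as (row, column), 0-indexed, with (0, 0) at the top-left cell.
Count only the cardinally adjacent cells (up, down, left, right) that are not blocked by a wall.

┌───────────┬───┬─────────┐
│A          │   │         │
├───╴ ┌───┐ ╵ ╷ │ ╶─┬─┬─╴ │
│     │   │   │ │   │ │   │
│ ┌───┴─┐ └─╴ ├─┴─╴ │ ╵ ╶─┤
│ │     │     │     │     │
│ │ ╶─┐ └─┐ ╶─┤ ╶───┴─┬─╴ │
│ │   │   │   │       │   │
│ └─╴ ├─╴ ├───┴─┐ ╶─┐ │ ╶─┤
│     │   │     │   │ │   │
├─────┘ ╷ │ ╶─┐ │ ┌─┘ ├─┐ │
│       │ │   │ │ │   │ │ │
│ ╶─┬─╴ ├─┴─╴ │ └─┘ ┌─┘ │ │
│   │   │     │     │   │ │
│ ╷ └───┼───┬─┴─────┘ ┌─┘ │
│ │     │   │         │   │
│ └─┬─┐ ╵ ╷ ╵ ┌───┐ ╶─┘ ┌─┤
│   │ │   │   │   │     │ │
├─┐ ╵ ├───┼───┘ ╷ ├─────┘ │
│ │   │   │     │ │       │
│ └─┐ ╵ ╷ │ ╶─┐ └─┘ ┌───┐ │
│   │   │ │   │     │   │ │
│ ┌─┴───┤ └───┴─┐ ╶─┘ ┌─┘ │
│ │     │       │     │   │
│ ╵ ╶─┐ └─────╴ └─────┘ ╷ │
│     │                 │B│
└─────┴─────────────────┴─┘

Checking passable neighbors of (12, 4):
Neighbors: (12, 3), (12, 5)
Count: 2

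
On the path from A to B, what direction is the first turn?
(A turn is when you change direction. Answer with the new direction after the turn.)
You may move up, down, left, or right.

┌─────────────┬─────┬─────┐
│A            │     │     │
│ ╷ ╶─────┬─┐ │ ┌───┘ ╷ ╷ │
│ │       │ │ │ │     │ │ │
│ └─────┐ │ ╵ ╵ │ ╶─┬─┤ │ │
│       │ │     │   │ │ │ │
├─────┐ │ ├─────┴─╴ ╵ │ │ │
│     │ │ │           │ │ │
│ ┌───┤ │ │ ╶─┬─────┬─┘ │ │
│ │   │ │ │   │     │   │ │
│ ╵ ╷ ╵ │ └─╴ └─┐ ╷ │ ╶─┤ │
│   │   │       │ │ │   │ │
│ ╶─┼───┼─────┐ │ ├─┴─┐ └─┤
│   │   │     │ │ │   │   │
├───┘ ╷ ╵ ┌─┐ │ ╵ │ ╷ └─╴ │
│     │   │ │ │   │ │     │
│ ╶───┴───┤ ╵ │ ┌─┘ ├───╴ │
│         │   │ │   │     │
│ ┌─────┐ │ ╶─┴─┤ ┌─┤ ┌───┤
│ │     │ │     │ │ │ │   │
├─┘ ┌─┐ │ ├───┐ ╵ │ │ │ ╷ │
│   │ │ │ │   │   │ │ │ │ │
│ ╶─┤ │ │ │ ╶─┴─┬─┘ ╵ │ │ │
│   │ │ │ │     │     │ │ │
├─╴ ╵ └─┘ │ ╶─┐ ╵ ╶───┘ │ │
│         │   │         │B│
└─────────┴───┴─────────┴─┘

Directions: right, down, right, right, right, down, down, down, down, right, right, up, left, up, right, right, right, right, up, left, up, right, right, up, right, down, down, down, down, left, down, right, down, right, down, down, left, left, down, down, down, left, left, down, right, right, right, up, up, up, right, down, down, down
First turn direction: down

Solution:

┌─────────────┬─────┬─────┐
│A ↓          │     │↱ ↓  │
│ ╷ ╶─────┬─┐ │ ┌───┘ ╷ ╷ │
│ │↳ → → ↓│ │ │ │↱ → ↑│↓│ │
│ └─────┐ │ ╵ ╵ │ ╶─┬─┤ │ │
│       │↓│     │↑ ↰│ │↓│ │
├─────┐ │ ├─────┴─╴ ╵ │ │ │
│     │ │↓│↱ → → → ↑  │↓│ │
│ ┌───┤ │ │ ╶─┬─────┬─┘ │ │
│ │   │ │↓│↑ ↰│     │↓ ↲│ │
│ ╵ ╷ ╵ │ └─╴ └─┐ ╷ │ ╶─┤ │
│   │   │↳ → ↑  │ │ │↳ ↓│ │
│ ╶─┼───┼─────┐ │ ├─┴─┐ └─┤
│   │   │     │ │ │   │↳ ↓│
├───┘ ╷ ╵ ┌─┐ │ ╵ │ ╷ └─╴ │
│     │   │ │ │   │ │    ↓│
│ ╶───┴───┤ ╵ │ ┌─┘ ├───╴ │
│         │   │ │   │↓ ← ↲│
│ ┌─────┐ │ ╶─┴─┤ ┌─┤ ┌───┤
│ │     │ │     │ │ │↓│↱ ↓│
├─┘ ┌─┐ │ ├───┐ ╵ │ │ │ ╷ │
│   │ │ │ │   │   │ │↓│↑│↓│
│ ╶─┤ │ │ │ ╶─┴─┬─┘ ╵ │ │ │
│   │ │ │ │     │↓ ← ↲│↑│↓│
├─╴ ╵ └─┘ │ ╶─┐ ╵ ╶───┘ │ │
│         │   │  ↳ → → ↑│B│
└─────────┴───┴─────────┴─┘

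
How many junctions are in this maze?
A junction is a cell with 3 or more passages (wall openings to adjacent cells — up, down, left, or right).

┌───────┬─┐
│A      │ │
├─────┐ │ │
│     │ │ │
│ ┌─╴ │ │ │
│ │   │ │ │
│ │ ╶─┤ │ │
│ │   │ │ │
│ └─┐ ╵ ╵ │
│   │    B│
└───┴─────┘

Checking each cell for number of passages:

Junctions found (3+ passages):
  (4, 3): 3 passages
Total junctions: 1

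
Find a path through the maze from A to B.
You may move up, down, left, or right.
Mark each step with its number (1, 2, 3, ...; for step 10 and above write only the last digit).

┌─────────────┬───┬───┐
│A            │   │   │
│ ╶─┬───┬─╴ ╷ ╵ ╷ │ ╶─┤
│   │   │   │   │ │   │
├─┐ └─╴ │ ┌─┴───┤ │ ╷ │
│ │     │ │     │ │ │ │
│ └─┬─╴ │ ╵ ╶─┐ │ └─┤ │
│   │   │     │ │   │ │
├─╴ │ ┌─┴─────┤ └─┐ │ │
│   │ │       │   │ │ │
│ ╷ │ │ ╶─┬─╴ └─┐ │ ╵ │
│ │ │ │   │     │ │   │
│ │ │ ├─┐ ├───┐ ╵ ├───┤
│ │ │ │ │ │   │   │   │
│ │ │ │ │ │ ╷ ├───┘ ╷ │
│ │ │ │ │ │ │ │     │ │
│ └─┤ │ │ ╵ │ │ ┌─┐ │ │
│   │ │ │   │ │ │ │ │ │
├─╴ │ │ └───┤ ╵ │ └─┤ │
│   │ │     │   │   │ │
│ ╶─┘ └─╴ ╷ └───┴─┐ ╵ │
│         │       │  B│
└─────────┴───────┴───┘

Finding the shortest path through the maze:
Path length: 48 steps
Directions: right → right → right → right → right → down → left → down → down → right → up → right → right → down → down → right → down → down → left → up → left → up → left → left → left → down → right → down → down → down → right → up → up → right → down → down → down → right → up → up → right → right → up → right → down → down → down → down

Solution:

┌─────────────┬───┬───┐
│A 1 2 3 4 5  │   │   │
│ ╶─┬───┬─╴ ╷ ╵ ╷ │ ╶─┤
│   │   │7 6│   │ │   │
├─┐ └─╴ │ ┌─┴───┤ │ ╷ │
│ │     │8│1 2 3│ │ │ │
│ └─┬─╴ │ ╵ ╶─┐ │ └─┤ │
│   │   │9 0  │4│   │ │
├─╴ │ ┌─┴─────┤ └─┐ │ │
│   │ │5 4 3 2│5 6│ │ │
│ ╷ │ │ ╶─┬─╴ └─┐ │ ╵ │
│ │ │ │6 7│  1 0│7│   │
│ │ │ ├─┐ ├───┐ ╵ ├───┤
│ │ │ │ │8│3 4│9 8│3 4│
│ │ │ │ │ │ ╷ ├───┘ ╷ │
│ │ │ │ │9│2│5│0 1 2│5│
│ └─┤ │ │ ╵ │ │ ┌─┐ │ │
│   │ │ │0 1│6│9│ │ │6│
├─╴ │ │ └───┤ ╵ │ └─┤ │
│   │ │     │7 8│   │7│
│ ╶─┘ └─╴ ╷ └───┴─┐ ╵ │
│         │       │  B│
└─────────┴───────┴───┘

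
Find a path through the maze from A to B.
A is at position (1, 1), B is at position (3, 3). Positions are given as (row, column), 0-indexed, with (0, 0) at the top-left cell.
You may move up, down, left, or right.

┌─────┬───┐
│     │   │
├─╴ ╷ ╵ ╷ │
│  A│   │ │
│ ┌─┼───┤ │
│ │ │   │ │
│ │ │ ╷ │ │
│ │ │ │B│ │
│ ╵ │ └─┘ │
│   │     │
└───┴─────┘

Finding the shortest path from (1, 1) to (3, 3):
Path length: 16 steps
Directions: up → right → down → right → up → right → down → down → down → down → left → left → up → up → right → down

Solution:

┌─────┬───┐
│  ↱ ↓│↱ ↓│
├─╴ ╷ ╵ ╷ │
│  A│↳ ↑│↓│
│ ┌─┼───┤ │
│ │ │↱ ↓│↓│
│ │ │ ╷ │ │
│ │ │↑│B│↓│
│ ╵ │ └─┘ │
│   │↑ ← ↲│
└───┴─────┘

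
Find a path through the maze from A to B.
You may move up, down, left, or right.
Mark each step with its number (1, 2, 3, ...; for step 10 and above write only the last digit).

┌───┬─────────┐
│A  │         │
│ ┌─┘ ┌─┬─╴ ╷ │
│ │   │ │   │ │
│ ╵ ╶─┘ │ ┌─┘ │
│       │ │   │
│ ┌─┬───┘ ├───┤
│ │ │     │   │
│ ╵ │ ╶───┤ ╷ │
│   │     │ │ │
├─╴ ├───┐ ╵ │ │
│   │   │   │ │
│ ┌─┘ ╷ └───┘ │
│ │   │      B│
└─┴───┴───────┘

Finding the shortest path through the maze:
Path length: 26 steps
Directions: down → down → right → up → right → up → right → right → right → down → left → down → down → left → left → down → right → right → down → right → up → up → right → down → down → down

Solution:

┌───┬─────────┐
│A  │6 7 8 9  │
│ ┌─┘ ┌─┬─╴ ╷ │
│1│4 5│ │1 0│ │
│ ╵ ╶─┘ │ ┌─┘ │
│2 3    │2│   │
│ ┌─┬───┘ ├───┤
│ │ │5 4 3│2 3│
│ ╵ │ ╶───┤ ╷ │
│   │6 7 8│1│4│
├─╴ ├───┐ ╵ │ │
│   │   │9 0│5│
│ ┌─┘ ╷ └───┘ │
│ │   │      B│
└─┴───┴───────┘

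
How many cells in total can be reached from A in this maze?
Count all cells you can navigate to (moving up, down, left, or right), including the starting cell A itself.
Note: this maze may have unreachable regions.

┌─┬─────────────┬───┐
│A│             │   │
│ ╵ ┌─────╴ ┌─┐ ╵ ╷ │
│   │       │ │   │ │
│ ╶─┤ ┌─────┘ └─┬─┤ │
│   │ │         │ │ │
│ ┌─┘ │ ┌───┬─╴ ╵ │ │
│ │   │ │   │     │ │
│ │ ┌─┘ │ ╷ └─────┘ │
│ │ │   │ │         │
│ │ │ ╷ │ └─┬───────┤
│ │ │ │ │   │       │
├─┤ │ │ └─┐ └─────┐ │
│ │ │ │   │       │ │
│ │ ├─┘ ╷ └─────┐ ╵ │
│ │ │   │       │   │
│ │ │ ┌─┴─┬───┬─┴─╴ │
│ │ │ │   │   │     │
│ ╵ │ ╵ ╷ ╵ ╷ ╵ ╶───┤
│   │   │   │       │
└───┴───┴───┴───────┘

Using BFS/flood-fill to find all reachable cells from A:
Maze size: 10 × 10 = 100 total cells
All cells are reachable — the maze is fully connected.
Reachable cells: 100

Reachable region (· marks reachable cells):

┌─┬─────────────┬───┐
│A│· · · · · · ·│· ·│
│ ╵ ┌─────╴ ┌─┐ ╵ ╷ │
│· ·│· · · ·│·│· ·│·│
│ ╶─┤ ┌─────┘ └─┬─┤ │
│· ·│·│· · · · ·│·│·│
│ ┌─┘ │ ┌───┬─╴ ╵ │ │
│·│· ·│·│· ·│· · ·│·│
│ │ ┌─┘ │ ╷ └─────┘ │
│·│·│· ·│·│· · · · ·│
│ │ │ ╷ │ └─┬───────┤
│·│·│·│·│· ·│· · · ·│
├─┤ │ │ └─┐ └─────┐ │
│·│·│·│· ·│· · · ·│·│
│ │ ├─┘ ╷ └─────┐ ╵ │
│·│·│· ·│· · · ·│· ·│
│ │ │ ┌─┴─┬───┬─┴─╴ │
│·│·│·│· ·│· ·│· · ·│
│ ╵ │ ╵ ╷ ╵ ╷ ╵ ╶───┤
│· ·│· ·│· ·│· · · ·│
└───┴───┴───┴───────┘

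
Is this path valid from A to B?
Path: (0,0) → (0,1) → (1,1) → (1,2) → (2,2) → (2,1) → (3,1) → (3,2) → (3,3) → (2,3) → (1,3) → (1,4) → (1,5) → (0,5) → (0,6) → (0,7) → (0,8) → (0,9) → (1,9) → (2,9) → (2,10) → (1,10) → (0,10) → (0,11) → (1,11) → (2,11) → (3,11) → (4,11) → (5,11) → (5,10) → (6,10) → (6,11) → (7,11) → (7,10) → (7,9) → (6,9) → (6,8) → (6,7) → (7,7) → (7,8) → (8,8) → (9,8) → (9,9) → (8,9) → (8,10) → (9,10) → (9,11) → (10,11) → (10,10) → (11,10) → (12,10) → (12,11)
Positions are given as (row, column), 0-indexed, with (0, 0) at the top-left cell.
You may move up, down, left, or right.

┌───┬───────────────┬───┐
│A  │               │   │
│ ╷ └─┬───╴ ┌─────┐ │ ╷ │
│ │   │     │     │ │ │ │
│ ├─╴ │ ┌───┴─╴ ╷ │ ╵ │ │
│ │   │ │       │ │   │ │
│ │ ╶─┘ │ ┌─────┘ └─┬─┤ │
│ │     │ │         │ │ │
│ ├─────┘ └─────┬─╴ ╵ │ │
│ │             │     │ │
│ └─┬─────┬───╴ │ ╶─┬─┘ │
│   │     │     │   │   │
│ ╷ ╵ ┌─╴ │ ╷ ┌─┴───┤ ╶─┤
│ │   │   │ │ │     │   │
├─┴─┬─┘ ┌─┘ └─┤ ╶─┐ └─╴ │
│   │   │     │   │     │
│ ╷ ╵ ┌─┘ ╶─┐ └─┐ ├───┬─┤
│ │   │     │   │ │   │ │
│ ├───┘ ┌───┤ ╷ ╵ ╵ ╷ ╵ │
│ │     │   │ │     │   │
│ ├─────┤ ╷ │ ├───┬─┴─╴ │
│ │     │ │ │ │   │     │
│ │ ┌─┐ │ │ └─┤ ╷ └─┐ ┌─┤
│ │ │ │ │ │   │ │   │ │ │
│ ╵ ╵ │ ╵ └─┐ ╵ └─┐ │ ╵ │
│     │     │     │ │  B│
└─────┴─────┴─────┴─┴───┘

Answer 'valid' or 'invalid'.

Checking path validity:
Result: All consecutive moves are passable.

valid

Correct solution:

┌───┬───────────────┬───┐
│A ↓│      ↱ → → → ↓│↱ ↓│
│ ╷ └─┬───╴ ┌─────┐ │ ╷ │
│ │↳ ↓│↱ → ↑│     │↓│↑│↓│
│ ├─╴ │ ┌───┴─╴ ╷ │ ╵ │ │
│ │↓ ↲│↑│       │ │↳ ↑│↓│
│ │ ╶─┘ │ ┌─────┘ └─┬─┤ │
│ │↳ → ↑│ │         │ │↓│
│ ├─────┘ └─────┬─╴ ╵ │ │
│ │             │     │↓│
│ └─┬─────┬───╴ │ ╶─┬─┘ │
│   │     │     │   │↓ ↲│
│ ╷ ╵ ┌─╴ │ ╷ ┌─┴───┤ ╶─┤
│ │   │   │ │ │↓ ← ↰│↳ ↓│
├─┴─┬─┘ ┌─┘ └─┤ ╶─┐ └─╴ │
│   │   │     │↳ ↓│↑ ← ↲│
│ ╷ ╵ ┌─┘ ╶─┐ └─┐ ├───┬─┤
│ │   │     │   │↓│↱ ↓│ │
│ ├───┘ ┌───┤ ╷ ╵ ╵ ╷ ╵ │
│ │     │   │ │  ↳ ↑│↳ ↓│
│ ├─────┤ ╷ │ ├───┬─┴─╴ │
│ │     │ │ │ │   │  ↓ ↲│
│ │ ┌─┐ │ │ └─┤ ╷ └─┐ ┌─┤
│ │ │ │ │ │   │ │   │↓│ │
│ ╵ ╵ │ ╵ └─┐ ╵ └─┐ │ ╵ │
│     │     │     │ │↳ B│
└─────┴─────┴─────┴─┴───┘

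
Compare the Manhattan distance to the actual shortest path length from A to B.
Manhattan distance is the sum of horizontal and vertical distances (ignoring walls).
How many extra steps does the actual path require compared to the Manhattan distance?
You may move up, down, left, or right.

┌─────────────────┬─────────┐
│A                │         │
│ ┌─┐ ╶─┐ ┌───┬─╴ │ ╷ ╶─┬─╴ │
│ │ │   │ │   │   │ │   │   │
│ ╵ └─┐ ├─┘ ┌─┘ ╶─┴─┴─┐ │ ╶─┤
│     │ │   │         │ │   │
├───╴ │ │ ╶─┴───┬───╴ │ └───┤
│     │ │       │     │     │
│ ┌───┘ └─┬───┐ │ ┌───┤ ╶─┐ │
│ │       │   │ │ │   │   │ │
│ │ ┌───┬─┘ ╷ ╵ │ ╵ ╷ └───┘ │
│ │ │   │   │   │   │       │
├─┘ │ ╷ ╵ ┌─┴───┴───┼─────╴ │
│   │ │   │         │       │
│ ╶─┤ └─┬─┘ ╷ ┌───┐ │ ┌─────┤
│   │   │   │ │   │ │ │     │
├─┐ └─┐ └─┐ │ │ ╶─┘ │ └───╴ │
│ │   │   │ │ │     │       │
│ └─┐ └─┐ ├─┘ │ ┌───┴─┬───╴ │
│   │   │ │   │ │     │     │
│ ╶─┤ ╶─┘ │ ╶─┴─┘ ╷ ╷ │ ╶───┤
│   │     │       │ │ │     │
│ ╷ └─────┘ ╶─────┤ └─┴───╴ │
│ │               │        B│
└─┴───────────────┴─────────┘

Manhattan distance: |11 - 0| + |13 - 0| = 24
Actual path length: 42
Extra steps: 42 - 24 = 18

Solution:

┌─────────────────┬─────────┐
│A → → → → → → → ↓│         │
│ ┌─┐ ╶─┐ ┌───┬─╴ │ ╷ ╶─┬─╴ │
│ │ │   │ │   │↓ ↲│ │   │   │
│ ╵ └─┐ ├─┘ ┌─┘ ╶─┴─┴─┐ │ ╶─┤
│     │ │   │  ↳ → → ↓│ │   │
├───╴ │ │ ╶─┴───┬───╴ │ └───┤
│     │ │       │↓ ← ↲│     │
│ ┌───┘ └─┬───┐ │ ┌───┤ ╶─┐ │
│ │       │   │ │↓│↱ ↓│   │ │
│ │ ┌───┬─┘ ╷ ╵ │ ╵ ╷ └───┘ │
│ │ │   │   │   │↳ ↑│↳ → → ↓│
├─┘ │ ╷ ╵ ┌─┴───┴───┼─────╴ │
│   │ │   │         │↓ ← ← ↲│
│ ╶─┤ └─┬─┘ ╷ ┌───┐ │ ┌─────┤
│   │   │   │ │   │ │↓│     │
├─┐ └─┐ └─┐ │ │ ╶─┘ │ └───╴ │
│ │   │   │ │ │     │↳ → → ↓│
│ └─┐ └─┐ ├─┘ │ ┌───┴─┬───╴ │
│   │   │ │   │ │     │↓ ← ↲│
│ ╶─┤ ╶─┘ │ ╶─┴─┘ ╷ ╷ │ ╶───┤
│   │     │       │ │ │↳ → ↓│
│ ╷ └─────┘ ╶─────┤ └─┴───╴ │
│ │               │        B│
└─┴───────────────┴─────────┘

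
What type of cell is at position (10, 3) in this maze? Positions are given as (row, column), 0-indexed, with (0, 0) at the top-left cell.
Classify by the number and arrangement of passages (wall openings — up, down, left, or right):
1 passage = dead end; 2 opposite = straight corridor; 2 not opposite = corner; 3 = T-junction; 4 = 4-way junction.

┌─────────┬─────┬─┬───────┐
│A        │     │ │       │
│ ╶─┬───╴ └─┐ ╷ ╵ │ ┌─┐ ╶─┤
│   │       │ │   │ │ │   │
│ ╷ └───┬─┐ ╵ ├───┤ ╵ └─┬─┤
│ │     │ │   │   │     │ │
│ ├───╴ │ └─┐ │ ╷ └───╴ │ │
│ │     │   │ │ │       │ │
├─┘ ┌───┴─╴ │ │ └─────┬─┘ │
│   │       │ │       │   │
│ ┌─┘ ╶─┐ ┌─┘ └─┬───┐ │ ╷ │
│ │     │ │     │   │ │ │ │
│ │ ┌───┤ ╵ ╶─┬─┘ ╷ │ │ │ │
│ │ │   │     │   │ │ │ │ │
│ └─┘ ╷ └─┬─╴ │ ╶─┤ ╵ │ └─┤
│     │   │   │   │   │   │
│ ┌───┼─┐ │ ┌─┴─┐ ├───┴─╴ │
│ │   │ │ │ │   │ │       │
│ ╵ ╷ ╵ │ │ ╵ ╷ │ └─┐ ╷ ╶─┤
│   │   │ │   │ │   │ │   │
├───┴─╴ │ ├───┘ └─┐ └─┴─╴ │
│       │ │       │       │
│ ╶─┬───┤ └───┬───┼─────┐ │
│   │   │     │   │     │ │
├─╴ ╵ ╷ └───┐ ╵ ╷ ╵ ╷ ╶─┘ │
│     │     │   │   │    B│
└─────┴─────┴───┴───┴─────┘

Checking cell at (10, 3):
Number of passages: 2
Cell type: corner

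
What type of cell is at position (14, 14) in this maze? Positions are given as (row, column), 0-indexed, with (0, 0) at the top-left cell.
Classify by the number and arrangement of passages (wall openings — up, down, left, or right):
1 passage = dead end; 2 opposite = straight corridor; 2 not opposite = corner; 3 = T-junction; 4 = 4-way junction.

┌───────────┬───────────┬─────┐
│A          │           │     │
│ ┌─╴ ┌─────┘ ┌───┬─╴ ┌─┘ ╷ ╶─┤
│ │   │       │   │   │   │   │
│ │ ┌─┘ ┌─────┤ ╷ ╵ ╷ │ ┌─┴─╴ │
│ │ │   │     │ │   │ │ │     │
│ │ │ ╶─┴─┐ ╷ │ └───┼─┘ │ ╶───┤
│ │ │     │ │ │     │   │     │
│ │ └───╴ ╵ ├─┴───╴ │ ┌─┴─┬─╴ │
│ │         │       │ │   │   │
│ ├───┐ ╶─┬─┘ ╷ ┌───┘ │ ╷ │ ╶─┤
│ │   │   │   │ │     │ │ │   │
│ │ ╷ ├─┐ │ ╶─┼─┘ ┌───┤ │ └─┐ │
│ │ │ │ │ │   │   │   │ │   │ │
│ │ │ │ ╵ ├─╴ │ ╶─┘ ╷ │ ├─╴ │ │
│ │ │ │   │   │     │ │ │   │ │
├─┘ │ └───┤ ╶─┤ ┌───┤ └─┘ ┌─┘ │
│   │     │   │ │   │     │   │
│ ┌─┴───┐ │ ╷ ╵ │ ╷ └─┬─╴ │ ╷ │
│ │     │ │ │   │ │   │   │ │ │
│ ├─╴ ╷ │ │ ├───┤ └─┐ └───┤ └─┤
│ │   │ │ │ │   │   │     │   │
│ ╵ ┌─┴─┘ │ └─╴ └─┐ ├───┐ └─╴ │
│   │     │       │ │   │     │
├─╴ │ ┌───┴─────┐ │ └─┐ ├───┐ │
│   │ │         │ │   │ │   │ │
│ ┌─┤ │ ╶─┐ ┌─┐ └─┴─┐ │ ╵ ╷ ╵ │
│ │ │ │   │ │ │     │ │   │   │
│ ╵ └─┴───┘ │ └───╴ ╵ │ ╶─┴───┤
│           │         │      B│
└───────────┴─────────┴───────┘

Checking cell at (14, 14):
Number of passages: 1
Cell type: dead end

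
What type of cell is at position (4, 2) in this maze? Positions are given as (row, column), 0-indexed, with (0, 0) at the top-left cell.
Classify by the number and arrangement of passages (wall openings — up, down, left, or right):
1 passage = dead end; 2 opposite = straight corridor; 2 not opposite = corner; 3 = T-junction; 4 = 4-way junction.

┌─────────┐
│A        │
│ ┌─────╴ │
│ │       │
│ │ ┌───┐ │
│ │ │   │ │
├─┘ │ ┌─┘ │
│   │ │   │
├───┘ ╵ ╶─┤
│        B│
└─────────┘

Checking cell at (4, 2):
Number of passages: 3
Cell type: T-junction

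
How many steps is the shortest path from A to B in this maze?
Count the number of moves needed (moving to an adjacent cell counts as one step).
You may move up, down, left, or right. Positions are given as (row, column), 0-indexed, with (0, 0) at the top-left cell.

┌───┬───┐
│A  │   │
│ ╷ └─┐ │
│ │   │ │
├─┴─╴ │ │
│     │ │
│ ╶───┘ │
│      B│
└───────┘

Using BFS to find shortest path:
Start: (0, 0), End: (3, 3)
Path found:
(0,0) → (0,1) → (1,1) → (1,2) → (2,2) → (2,1) → (2,0) → (3,0) → (3,1) → (3,2) → (3,3)
Number of steps: 10

Solution:

┌───┬───┐
│A ↓│   │
│ ╷ └─┐ │
│ │↳ ↓│ │
├─┴─╴ │ │
│↓ ← ↲│ │
│ ╶───┘ │
│↳ → → B│
└───────┘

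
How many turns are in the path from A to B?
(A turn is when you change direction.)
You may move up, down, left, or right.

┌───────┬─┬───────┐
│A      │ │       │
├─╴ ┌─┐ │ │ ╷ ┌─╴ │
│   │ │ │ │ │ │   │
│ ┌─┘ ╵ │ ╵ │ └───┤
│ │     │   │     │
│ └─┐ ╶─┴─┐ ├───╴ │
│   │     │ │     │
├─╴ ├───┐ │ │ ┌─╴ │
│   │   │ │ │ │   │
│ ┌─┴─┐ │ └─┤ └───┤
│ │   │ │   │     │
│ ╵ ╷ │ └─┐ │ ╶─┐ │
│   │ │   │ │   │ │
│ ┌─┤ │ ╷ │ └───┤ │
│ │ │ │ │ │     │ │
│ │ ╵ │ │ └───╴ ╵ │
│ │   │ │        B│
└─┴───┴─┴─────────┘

Directions: right, right, right, down, down, left, down, right, right, down, down, right, down, down, right, right, down, right
Number of turns: 10

Solution:

┌───────┬─┬───────┐
│A → → ↓│ │       │
├─╴ ┌─┐ │ │ ╷ ┌─╴ │
│   │ │↓│ │ │ │   │
│ ┌─┘ ╵ │ ╵ │ └───┤
│ │  ↓ ↲│   │     │
│ └─┐ ╶─┴─┐ ├───╴ │
│   │↳ → ↓│ │     │
├─╴ ├───┐ │ │ ┌─╴ │
│   │   │↓│ │ │   │
│ ┌─┴─┐ │ └─┤ └───┤
│ │   │ │↳ ↓│     │
│ ╵ ╷ │ └─┐ │ ╶─┐ │
│   │ │   │↓│   │ │
│ ┌─┤ │ ╷ │ └───┤ │
│ │ │ │ │ │↳ → ↓│ │
│ │ ╵ │ │ └───╴ ╵ │
│ │   │ │      ↳ B│
└─┴───┴─┴─────────┘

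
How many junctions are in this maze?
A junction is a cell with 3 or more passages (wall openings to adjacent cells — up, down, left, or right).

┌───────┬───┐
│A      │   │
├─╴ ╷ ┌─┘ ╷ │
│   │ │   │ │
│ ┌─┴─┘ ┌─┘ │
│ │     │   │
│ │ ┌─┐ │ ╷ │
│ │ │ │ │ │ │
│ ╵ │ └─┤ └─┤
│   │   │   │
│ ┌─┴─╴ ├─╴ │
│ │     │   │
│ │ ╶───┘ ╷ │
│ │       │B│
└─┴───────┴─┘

Checking each cell for number of passages:

Junctions found (3+ passages):
  (0, 1): 3 passages
  (0, 2): 3 passages
  (2, 3): 3 passages
  (2, 5): 3 passages
  (4, 0): 3 passages
  (5, 5): 3 passages
Total junctions: 6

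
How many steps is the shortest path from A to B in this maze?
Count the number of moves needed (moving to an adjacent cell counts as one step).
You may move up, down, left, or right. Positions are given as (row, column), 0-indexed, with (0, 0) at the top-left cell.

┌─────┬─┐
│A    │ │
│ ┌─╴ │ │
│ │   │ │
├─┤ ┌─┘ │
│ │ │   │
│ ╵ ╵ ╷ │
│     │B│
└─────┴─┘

Using BFS to find shortest path:
Start: (0, 0), End: (3, 3)
Path found:
(0,0) → (0,1) → (0,2) → (1,2) → (1,1) → (2,1) → (3,1) → (3,2) → (2,2) → (2,3) → (3,3)
Number of steps: 10

Solution:

┌─────┬─┐
│A → ↓│ │
│ ┌─╴ │ │
│ │↓ ↲│ │
├─┤ ┌─┘ │
│ │↓│↱ ↓│
│ ╵ ╵ ╷ │
│  ↳ ↑│B│
└─────┴─┘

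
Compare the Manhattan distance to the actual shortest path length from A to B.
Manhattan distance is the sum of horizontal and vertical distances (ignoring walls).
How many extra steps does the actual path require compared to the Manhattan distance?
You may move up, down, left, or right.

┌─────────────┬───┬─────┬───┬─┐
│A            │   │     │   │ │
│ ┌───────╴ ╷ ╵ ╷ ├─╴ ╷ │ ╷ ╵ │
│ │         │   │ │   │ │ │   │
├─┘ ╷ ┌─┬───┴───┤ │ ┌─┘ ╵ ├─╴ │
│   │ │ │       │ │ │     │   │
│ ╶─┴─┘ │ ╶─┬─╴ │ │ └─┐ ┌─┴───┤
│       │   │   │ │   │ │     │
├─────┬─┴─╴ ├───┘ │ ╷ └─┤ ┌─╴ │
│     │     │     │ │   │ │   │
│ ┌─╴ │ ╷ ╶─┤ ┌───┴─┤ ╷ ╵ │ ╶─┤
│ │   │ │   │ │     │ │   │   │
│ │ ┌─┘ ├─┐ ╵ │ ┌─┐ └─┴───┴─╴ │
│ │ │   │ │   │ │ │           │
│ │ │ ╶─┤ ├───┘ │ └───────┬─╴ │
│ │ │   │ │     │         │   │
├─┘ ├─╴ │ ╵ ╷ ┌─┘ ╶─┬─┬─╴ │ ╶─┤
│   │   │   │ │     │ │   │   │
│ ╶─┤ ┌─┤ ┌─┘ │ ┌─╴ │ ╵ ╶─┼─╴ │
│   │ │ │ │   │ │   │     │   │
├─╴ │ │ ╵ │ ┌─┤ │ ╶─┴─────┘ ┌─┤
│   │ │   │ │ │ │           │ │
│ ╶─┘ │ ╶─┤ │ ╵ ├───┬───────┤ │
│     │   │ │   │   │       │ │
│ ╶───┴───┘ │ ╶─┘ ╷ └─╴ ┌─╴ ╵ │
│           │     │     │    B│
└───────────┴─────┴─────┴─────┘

Manhattan distance: |12 - 0| + |14 - 0| = 26
Actual path length: 92
Extra steps: 92 - 26 = 66

Solution:

┌─────────────┬───┬─────┬───┬─┐
│A → → → → → ↓│↱ ↓│     │   │ │
│ ┌───────╴ ╷ ╵ ╷ ├─╴ ╷ │ ╷ ╵ │
│ │         │↳ ↑│↓│   │ │ │   │
├─┘ ╷ ┌─┬───┴───┤ │ ┌─┘ ╵ ├─╴ │
│   │ │ │       │↓│ │     │   │
│ ╶─┴─┘ │ ╶─┬─╴ │ │ └─┐ ┌─┴───┤
│       │   │   │↓│   │ │     │
├─────┬─┴─╴ ├───┘ │ ╷ └─┤ ┌─╴ │
│     │↓ ↰  │↓ ← ↲│ │   │ │   │
│ ┌─╴ │ ╷ ╶─┤ ┌───┴─┤ ╷ ╵ │ ╶─┤
│ │   │↓│↑ ↰│↓│↱ → ↓│ │   │   │
│ │ ┌─┘ ├─┐ ╵ │ ┌─┐ └─┴───┴─╴ │
│ │ │↓ ↲│ │↑ ↲│↑│ │↳ → → → → ↓│
│ │ │ ╶─┤ ├───┘ │ └───────┬─╴ │
│ │ │↳ ↓│ │  ↱ ↑│         │↓ ↲│
├─┘ ├─╴ │ ╵ ╷ ┌─┘ ╶─┬─┬─╴ │ ╶─┤
│   │↓ ↲│   │↑│↓ ← ↰│ │   │↳ ↓│
│ ╶─┤ ┌─┤ ┌─┘ │ ┌─╴ │ ╵ ╶─┼─╴ │
│   │↓│ │ │↱ ↑│↓│↱ ↑│     │↓ ↲│
├─╴ │ │ ╵ │ ┌─┤ │ ╶─┴─────┘ ┌─┤
│   │↓│   │↑│ │↓│↑ ← ← ← ← ↲│ │
│ ╶─┘ │ ╶─┤ │ ╵ ├───┬───────┤ │
│↓ ← ↲│   │↑│↓ ↲│↱ ↓│  ↱ → ↓│ │
│ ╶───┴───┘ │ ╶─┘ ╷ └─╴ ┌─╴ ╵ │
│↳ → → → → ↑│↳ → ↑│↳ → ↑│  ↳ B│
└───────────┴─────┴─────┴─────┘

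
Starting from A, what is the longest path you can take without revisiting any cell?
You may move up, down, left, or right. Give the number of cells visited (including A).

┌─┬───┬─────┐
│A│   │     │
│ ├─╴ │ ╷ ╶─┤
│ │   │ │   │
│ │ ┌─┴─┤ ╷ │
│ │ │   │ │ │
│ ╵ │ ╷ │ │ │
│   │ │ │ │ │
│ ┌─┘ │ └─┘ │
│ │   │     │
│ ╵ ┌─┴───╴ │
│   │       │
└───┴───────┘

Finding longest simple path using DFS:
Start: (0, 0)
Longest path visits 23 cells
Path: A → down → down → down → down → down → right → up → right → up → up → right → down → down → right → right → up → up → up → left → up → left → down

Solution:

┌─┬───┬─────┐
│A│   │↓ ↰  │
│ ├─╴ │ ╷ ╶─┤
│↓│   │B│↑ ↰│
│ │ ┌─┴─┤ ╷ │
│↓│ │↱ ↓│ │↑│
│ ╵ │ ╷ │ │ │
│↓  │↑│↓│ │↑│
│ ┌─┘ │ └─┘ │
│↓│↱ ↑│↳ → ↑│
│ ╵ ┌─┴───╴ │
│↳ ↑│       │
└───┴───────┘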